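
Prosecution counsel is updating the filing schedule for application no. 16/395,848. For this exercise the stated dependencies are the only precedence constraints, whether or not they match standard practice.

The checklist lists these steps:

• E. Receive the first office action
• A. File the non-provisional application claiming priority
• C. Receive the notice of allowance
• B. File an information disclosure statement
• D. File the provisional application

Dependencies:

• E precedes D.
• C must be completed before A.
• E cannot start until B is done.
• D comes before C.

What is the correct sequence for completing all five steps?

B → E → D → C → A

B is the only step with nothing outstanding, so it goes first.
E needed B, now all done → E.
D needed E, now all done → D.
That leaves C as the only ready step → C.
Next only A has its prerequisites met → A.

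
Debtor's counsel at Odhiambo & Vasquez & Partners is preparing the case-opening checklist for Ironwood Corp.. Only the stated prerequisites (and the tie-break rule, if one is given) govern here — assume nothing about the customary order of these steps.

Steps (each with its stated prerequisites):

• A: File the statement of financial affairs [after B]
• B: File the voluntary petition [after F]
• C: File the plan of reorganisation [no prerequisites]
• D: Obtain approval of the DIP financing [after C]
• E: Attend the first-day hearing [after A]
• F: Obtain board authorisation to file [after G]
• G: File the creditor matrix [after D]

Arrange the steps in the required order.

C D G F B A E

Only C has no prerequisites, so it is first.
Next only D has its prerequisites met → D.
Next only G has its prerequisites met → G.
That leaves F as the only ready step → F.
That leaves B as the only ready step → B.
A needed B, now all done → A.
That leaves E as the only ready step → E.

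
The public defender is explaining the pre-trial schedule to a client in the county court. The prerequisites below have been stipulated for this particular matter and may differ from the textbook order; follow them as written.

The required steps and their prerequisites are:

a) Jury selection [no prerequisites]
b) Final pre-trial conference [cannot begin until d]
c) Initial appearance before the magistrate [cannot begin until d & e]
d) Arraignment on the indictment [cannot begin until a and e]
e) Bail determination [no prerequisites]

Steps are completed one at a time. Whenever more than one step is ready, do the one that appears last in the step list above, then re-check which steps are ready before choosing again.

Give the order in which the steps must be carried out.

Nothing is required for e and a. e is listed later → e first.
That leaves a as the only ready step → a.
d is the only step now ready → d.
Ready: c and b. c is listed later → c.
That leaves b as the only ready step → b.

e, a, d, c, b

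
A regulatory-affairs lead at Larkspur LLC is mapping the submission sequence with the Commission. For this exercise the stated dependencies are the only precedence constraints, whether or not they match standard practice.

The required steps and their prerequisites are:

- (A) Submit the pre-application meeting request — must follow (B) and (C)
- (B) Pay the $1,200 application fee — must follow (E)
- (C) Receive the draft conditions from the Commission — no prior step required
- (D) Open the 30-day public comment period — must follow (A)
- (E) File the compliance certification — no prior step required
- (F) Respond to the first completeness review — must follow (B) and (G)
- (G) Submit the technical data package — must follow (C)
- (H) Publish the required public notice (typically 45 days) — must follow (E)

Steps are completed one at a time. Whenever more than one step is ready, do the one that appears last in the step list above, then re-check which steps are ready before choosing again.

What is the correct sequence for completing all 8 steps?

(E), (H), (C), (G), (B), (F), (A), (D)

(E) and (C) have no prerequisites; (E) is listed later, so (E) is first.
(H) and (B) now also ready, so the ready set is {(H), (C), (B)}; (H) is listed later → (H).
Now (C) and (B) have their prerequisites met. (C) is listed later, so (C) next.
(G) and (B) are both available; (G) is listed later → (G).
Next only (B) has its prerequisites met → (B).
Ready: (F) and (A). (F) is listed later → (F).
That leaves (A) as the only ready step → (A).
That leaves (D) as the only ready step → (D).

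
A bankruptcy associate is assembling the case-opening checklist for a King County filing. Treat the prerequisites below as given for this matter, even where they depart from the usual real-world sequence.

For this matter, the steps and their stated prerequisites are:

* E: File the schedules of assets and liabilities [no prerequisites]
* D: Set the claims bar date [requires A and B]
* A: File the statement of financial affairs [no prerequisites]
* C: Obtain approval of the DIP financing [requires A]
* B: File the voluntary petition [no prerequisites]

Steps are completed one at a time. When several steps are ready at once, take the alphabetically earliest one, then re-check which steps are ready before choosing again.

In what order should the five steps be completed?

A, B and E have no prerequisites; A has the earlier label, so A is first.
C now also ready, so the ready set is {B, C, E}; B has the earlier label → B.
C, D and E are all available; C has the earlier label → C.
Now D and E have their prerequisites met. D has the earlier label, so D next.
E is the only step now ready → E.

A B C D E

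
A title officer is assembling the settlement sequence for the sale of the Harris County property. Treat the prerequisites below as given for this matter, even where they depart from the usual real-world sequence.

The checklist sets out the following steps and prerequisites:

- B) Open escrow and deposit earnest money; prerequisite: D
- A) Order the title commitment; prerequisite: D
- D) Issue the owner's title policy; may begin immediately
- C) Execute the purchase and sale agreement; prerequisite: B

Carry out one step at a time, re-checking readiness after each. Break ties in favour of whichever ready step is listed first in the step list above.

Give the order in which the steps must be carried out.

D, B, A, C

D has no prerequisites → D first.
B and A are both available; B is listed earlier → B.
C now also ready, so the ready set is {A, C}; A is listed earlier → A.
Next only C has its prerequisites met → C.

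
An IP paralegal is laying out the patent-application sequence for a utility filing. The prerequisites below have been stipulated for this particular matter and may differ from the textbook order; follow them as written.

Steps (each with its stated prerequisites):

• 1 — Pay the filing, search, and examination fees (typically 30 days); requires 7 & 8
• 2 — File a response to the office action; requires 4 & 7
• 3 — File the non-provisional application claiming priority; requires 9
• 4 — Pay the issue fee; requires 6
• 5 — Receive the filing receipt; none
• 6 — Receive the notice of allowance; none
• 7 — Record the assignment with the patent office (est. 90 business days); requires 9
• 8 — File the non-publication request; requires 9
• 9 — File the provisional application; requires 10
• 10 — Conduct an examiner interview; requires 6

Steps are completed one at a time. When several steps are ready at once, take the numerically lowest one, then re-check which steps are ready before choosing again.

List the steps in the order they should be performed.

5 and 6 have no prerequisites; 5 has the earlier label, so 5 is first.
Next only 6 has its prerequisites met → 6.
Now 4 and 10 have their prerequisites met. 4 has the earlier label, so 4 next.
Next only 10 has its prerequisites met → 10.
That leaves 9 as the only ready step → 9.
Now 3, 7 and 8 have their prerequisites met. 3 has the earlier label, so 3 next.
Ready: 7 and 8. 7 has the earlier label → 7.
Now 2 and 8 have their prerequisites met. 2 has the earlier label, so 2 next.
8 needed 9, now all done → 8.
1 needed 7 and 8, now all done → 1.

5, 6, 4, 10, 9, 3, 7, 2, 8, 1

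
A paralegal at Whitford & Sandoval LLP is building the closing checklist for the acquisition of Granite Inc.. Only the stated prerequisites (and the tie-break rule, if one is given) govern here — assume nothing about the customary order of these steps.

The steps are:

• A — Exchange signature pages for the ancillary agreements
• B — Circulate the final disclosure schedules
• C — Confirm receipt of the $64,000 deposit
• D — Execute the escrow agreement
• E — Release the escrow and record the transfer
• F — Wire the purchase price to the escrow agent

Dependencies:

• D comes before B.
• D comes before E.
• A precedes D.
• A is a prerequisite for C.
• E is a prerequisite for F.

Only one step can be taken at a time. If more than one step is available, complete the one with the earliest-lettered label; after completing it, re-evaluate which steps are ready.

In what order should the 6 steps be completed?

A C D B E F

A is the only step with nothing outstanding, so it goes first.
Now C and D have their prerequisites met. C has the earlier label, so C next.
D needed A, now all done → D.
Ready: B and E. B has the earlier label → B.
That leaves E as the only ready step → E.
F needed E, now all done → F.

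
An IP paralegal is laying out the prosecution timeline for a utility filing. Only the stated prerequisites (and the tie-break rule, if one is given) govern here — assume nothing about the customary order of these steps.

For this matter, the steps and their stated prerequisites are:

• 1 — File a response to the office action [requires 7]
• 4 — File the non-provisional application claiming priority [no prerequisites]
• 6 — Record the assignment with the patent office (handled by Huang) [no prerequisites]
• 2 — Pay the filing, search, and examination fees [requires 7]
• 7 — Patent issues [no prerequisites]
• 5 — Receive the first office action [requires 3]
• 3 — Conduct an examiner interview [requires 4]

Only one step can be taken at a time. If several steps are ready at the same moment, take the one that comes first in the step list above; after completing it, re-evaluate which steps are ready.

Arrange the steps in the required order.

4, 6, 7, 1, 2, 3, 5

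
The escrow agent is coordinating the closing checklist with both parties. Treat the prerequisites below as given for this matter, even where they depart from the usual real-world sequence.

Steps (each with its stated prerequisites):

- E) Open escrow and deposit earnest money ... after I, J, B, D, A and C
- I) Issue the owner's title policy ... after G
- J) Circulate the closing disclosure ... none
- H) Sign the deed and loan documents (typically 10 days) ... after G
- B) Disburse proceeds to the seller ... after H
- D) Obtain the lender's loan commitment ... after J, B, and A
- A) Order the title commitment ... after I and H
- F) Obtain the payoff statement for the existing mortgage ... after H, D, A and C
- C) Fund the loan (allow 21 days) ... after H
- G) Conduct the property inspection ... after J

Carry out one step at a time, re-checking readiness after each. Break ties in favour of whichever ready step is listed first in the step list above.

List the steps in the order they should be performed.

J has no prerequisites → J first.
G is the only step now ready → G.
Ready: I and H. I is listed earlier → I.
H needed G, now all done → H.
B, A and C are all available; B is listed earlier → B.
Now A and C have their prerequisites met. A is listed earlier, so A next.
D now also ready, so the ready set is {D, C}; D is listed earlier → D.
C needed H, now all done → C.
E and F are both available; E is listed earlier → E.
F needed H, D, A and C, now all done → F.

J, G, I, H, B, A, D, C, E, F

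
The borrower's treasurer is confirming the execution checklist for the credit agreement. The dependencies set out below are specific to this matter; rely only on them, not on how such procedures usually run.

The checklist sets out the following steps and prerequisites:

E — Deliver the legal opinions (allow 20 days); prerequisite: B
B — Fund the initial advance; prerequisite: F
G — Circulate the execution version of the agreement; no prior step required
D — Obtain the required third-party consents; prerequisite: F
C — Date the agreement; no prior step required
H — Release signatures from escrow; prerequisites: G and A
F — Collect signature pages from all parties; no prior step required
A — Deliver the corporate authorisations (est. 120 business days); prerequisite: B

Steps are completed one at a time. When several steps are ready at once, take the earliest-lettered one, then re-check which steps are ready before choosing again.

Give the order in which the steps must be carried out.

C, F, B, A, D, E, G, H

Nothing is required for C, F and G. C has the earlier label → C first.
Now F and G have their prerequisites met. F has the earlier label, so F next.
B, D and G are all available; B has the earlier label → B.
A, D, E and G are all available; A has the earlier label → A.
Now D, E and G have their prerequisites met. D has the earlier label, so D next.
E and G are both available; E has the earlier label → E.
That leaves G as the only ready step → G.
That leaves H as the only ready step → H.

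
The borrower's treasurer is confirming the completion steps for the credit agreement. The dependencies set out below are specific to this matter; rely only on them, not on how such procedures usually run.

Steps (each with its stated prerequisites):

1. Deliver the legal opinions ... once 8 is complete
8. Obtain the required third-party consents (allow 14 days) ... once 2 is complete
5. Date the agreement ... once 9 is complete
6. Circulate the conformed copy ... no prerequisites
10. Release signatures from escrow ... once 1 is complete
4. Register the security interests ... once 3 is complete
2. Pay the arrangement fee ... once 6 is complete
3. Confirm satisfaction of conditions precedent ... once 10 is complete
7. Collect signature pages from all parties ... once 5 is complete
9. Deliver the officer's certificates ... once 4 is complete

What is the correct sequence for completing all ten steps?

6 → 2 → 8 → 1 → 10 → 3 → 4 → 9 → 5 → 7

6 has no prerequisites → 6 first.
Next only 2 has its prerequisites met → 2.
8 needed 2, now all done → 8.
Next only 1 has its prerequisites met → 1.
10 needed 1, now all done → 10.
Next only 3 has its prerequisites met → 3.
That leaves 4 as the only ready step → 4.
9 needed 4, now all done → 9.
5 is the only step now ready → 5.
7 needed 5, now all done → 7.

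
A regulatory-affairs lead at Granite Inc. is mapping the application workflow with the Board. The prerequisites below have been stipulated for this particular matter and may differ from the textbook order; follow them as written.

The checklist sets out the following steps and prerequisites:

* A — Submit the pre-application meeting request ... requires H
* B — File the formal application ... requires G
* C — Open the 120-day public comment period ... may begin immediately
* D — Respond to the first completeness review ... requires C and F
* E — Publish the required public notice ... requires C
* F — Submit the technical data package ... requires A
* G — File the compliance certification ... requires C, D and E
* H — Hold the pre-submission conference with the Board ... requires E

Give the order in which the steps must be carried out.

C → E → H → A → F → D → G → B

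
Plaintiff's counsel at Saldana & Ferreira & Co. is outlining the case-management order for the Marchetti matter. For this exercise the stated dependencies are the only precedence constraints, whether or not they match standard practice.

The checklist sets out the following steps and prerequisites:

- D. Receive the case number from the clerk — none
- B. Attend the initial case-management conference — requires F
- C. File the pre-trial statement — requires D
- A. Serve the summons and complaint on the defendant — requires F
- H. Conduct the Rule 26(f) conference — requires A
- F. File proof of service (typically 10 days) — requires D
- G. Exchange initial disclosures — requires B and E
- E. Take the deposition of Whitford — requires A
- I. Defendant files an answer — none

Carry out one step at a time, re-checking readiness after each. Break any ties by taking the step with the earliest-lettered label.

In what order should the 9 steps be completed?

D, C, F, A, B, E, G, H, I

Nothing is required for D and I. D has the earlier label → D first.
C, F and I are all available; C has the earlier label → C.
F and I are both available; F has the earlier label → F.
A, B and I are all available; A has the earlier label → A.
Ready: B, E, H and I. B has the earlier label → B.
Now E, H and I have their prerequisites met. E has the earlier label, so E next.
G, H and I are all available; G has the earlier label → G.
Now H and I have their prerequisites met. H has the earlier label, so H next.
That leaves I as the only ready step → I.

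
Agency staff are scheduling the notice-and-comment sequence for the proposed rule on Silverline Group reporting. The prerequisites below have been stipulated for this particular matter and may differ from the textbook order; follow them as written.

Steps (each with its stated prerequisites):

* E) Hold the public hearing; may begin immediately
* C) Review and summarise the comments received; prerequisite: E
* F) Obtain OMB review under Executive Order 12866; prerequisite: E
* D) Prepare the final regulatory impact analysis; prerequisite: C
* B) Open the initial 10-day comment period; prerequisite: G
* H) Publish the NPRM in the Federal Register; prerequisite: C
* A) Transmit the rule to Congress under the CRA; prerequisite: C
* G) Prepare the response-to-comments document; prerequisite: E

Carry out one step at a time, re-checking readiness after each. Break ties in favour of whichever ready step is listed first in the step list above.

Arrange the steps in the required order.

E → C → F → D → H → A → G → B

E has no prerequisites → E first.
C, F and G are all available; C is listed earlier → C.
Ready: F, D, H, A and G. F is listed earlier → F.
Now D, H, A and G have their prerequisites met. D is listed earlier, so D next.
Ready: H, A and G. H is listed earlier → H.
A and G are both available; A is listed earlier → A.
G needed E, now all done → G.
B is the only step now ready → B.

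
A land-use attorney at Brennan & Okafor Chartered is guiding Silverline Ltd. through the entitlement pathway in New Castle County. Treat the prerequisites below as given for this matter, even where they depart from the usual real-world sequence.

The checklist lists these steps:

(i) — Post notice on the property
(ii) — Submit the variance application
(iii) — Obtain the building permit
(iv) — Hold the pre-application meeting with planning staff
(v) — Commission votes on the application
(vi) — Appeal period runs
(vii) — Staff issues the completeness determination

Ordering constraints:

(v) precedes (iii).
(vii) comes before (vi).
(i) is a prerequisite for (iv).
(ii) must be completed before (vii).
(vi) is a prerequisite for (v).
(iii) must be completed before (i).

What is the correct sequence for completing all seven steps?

(ii) (vii) (vi) (v) (iii) (i) (iv)

(ii) has no prerequisites → (ii) first.
(vii) needed (ii), now all done → (vii).
(vi) is the only step now ready → (vi).
That leaves (v) as the only ready step → (v).
(iii) is the only step now ready → (iii).
(i) needed (iii), now all done → (i).
Next only (iv) has its prerequisites met → (iv).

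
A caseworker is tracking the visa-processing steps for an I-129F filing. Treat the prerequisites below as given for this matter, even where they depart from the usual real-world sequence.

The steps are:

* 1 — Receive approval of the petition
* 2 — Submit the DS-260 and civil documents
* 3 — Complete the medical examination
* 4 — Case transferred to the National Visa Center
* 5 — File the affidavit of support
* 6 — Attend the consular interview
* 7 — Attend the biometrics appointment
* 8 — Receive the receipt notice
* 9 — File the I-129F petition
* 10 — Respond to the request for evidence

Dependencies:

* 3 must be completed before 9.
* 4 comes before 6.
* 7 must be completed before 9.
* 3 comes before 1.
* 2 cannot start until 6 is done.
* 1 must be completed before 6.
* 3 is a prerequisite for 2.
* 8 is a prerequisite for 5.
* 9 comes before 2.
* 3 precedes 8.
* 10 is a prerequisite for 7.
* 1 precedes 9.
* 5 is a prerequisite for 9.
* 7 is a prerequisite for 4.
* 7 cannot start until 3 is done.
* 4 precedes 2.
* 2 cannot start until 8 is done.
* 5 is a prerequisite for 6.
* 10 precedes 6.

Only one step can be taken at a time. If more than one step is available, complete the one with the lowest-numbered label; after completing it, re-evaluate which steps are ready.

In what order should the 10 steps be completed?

Nothing is required for 3 and 10. 3 has the earlier label → 3 first.
Now 1, 8 and 10 have their prerequisites met. 1 has the earlier label, so 1 next.
Ready: 8 and 10. 8 has the earlier label → 8.
Now 5 and 10 have their prerequisites met. 5 has the earlier label, so 5 next.
Next only 10 has its prerequisites met → 10.
7 needed 3 and 10, now all done → 7.
4 and 9 are both available; 4 has the earlier label → 4.
6 now also ready, so the ready set is {6, 9}; 6 has the earlier label → 6.
9 needed 1, 3, 5 and 7, now all done → 9.
2 is the only step now ready → 2.

3, 1, 8, 5, 10, 7, 4, 6, 9, 2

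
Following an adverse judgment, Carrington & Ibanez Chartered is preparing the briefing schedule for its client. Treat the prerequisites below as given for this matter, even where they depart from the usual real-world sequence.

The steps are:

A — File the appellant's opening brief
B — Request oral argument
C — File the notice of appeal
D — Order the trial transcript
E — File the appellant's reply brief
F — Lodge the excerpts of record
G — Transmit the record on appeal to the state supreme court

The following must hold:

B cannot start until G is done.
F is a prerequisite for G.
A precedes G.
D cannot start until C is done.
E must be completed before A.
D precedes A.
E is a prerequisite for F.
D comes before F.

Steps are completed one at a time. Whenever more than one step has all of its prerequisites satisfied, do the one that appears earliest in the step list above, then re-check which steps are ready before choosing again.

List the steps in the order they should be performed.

C D E A F G B

Nothing is required for C and E. C is listed earlier → C first.
D and E are both available; D is listed earlier → D.
Next only E has its prerequisites met → E.
Ready: A and F. A is listed earlier → A.
F needed D and E, now all done → F.
That leaves G as the only ready step → G.
That leaves B as the only ready step → B.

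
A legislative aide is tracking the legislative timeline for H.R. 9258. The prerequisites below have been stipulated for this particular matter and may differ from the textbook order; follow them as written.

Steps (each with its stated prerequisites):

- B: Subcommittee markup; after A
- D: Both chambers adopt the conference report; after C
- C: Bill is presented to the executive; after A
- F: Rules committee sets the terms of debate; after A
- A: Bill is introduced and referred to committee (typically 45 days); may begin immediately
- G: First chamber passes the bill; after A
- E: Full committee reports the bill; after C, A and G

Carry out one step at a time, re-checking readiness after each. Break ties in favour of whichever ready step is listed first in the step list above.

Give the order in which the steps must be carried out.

A B C D F G E

A is the only step with nothing outstanding, so it goes first.
B, C, F and G are all available; B is listed earlier → B.
Ready: C, F and G. C is listed earlier → C.
D now also ready, so the ready set is {D, F, G}; D is listed earlier → D.
Now F and G have their prerequisites met. F is listed earlier, so F next.
Next only G has its prerequisites met → G.
E is the only step now ready → E.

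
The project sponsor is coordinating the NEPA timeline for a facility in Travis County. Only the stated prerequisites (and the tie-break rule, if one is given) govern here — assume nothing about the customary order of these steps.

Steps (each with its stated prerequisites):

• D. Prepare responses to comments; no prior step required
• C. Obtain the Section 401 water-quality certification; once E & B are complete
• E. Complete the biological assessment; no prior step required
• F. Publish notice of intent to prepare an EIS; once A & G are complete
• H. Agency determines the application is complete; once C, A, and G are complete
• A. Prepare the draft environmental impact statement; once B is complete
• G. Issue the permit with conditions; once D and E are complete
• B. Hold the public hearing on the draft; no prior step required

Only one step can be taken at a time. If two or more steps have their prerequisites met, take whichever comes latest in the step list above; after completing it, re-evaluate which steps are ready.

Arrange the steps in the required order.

B, A, E, C, D, G, H, F

B, E and D have no prerequisites; B is listed later, so B is first.
Ready: A, E and D. A is listed later → A.
Now E and D have their prerequisites met. E is listed later, so E next.
C and D are both available; C is listed later → C.
Next only D has its prerequisites met → D.
G needed E and D, now all done → G.
H and F are both available; H is listed later → H.
F needed G and A, now all done → F.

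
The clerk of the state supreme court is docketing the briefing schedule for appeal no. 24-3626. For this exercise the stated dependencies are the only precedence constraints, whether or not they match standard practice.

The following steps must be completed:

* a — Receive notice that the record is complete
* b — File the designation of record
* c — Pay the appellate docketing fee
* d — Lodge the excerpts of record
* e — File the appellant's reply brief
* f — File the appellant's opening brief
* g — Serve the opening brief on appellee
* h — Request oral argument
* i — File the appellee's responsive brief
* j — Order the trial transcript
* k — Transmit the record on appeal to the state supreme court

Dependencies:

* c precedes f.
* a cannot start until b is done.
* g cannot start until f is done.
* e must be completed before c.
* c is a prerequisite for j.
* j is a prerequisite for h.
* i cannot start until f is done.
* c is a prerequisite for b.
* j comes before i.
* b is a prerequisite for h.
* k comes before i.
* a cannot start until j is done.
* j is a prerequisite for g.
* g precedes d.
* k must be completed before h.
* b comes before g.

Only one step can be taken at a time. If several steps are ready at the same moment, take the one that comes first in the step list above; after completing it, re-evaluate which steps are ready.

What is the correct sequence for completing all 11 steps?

e, c, b, f, j, a, g, d, k, h, i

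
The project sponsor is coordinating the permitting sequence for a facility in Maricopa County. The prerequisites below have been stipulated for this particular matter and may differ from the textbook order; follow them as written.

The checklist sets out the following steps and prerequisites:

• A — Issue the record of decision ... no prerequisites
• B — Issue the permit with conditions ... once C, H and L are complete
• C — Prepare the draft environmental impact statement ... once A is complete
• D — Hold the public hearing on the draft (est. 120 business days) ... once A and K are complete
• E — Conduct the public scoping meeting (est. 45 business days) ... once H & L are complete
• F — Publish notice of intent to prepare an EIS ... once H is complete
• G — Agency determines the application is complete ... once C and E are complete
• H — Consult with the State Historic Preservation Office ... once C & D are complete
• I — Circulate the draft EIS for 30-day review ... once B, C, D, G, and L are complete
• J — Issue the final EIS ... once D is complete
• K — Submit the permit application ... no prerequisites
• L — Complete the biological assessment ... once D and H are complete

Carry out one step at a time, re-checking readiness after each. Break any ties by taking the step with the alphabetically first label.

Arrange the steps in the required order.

A, C, K, D, H, F, J, L, B, E, G, I

A and K have no prerequisites; A has the earlier label, so A is first.
Now C and K have their prerequisites met. C has the earlier label, so C next.
Next only K has its prerequisites met → K.
D needed A and K, now all done → D.
Now H and J have their prerequisites met. H has the earlier label, so H next.
F and L now also ready, so the ready set is {F, J, L}; F has the earlier label → F.
Ready: J and L. J has the earlier label → J.
That leaves L as the only ready step → L.
Ready: B and E. B has the earlier label → B.
E needed H and L, now all done → E.
G needed C and E, now all done → G.
That leaves I as the only ready step → I.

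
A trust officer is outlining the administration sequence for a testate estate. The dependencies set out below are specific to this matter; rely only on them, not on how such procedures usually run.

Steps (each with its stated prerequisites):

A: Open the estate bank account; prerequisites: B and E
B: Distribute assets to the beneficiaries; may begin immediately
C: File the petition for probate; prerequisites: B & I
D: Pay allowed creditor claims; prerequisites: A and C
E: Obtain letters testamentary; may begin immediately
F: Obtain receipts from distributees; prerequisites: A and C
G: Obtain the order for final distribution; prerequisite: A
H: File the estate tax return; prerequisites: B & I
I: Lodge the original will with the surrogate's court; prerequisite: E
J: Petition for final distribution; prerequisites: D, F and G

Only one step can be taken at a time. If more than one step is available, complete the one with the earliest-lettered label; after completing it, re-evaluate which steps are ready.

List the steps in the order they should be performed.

B → E → A → G → I → C → D → F → H → J

B and E have no prerequisites; B has the earlier label, so B is first.
Next only E has its prerequisites met → E.
A and I are both available; A has the earlier label → A.
Now G and I have their prerequisites met. G has the earlier label, so G next.
I is the only step now ready → I.
Ready: C and H. C has the earlier label → C.
D and F now also ready, so the ready set is {D, F, H}; D has the earlier label → D.
F and H are both available; F has the earlier label → F.
H and J are both available; H has the earlier label → H.
J needed D, F and G, now all done → J.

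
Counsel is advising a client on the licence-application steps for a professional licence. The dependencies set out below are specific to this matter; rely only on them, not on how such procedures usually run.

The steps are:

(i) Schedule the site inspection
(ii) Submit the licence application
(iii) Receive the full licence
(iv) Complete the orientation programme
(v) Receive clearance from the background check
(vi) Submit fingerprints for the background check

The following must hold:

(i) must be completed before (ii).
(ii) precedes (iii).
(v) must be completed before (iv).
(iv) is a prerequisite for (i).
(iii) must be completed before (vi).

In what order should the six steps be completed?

(v) has no prerequisites → (v) first.
Next only (iv) has its prerequisites met → (iv).
That leaves (i) as the only ready step → (i).
Next only (ii) has its prerequisites met → (ii).
(iii) needed (ii), now all done → (iii).
(vi) needed (iii), now all done → (vi).

(v) → (iv) → (i) → (ii) → (iii) → (vi)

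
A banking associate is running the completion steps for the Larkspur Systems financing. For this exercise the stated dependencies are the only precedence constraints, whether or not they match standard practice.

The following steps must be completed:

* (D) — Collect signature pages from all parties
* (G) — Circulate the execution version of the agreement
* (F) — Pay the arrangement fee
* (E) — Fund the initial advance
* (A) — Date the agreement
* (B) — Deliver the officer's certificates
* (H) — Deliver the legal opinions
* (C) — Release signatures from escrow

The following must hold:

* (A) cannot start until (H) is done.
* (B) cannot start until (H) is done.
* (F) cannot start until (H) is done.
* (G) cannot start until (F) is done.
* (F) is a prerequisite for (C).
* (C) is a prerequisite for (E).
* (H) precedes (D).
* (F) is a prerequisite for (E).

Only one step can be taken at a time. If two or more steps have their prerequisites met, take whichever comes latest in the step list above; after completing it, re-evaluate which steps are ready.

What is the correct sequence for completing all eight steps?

(H) is the only step with nothing outstanding, so it goes first.
(B), (A), (F) and (D) are all available; (B) is listed later → (B).
(A), (F) and (D) are all available; (A) is listed later → (A).
(F) and (D) are both available; (F) is listed later → (F).
Now (C), (G) and (D) have their prerequisites met. (C) is listed later, so (C) next.
Ready: (E), (G) and (D). (E) is listed later → (E).
(G) and (D) are both available; (G) is listed later → (G).
That leaves (D) as the only ready step → (D).

(H), (B), (A), (F), (C), (E), (G), (D)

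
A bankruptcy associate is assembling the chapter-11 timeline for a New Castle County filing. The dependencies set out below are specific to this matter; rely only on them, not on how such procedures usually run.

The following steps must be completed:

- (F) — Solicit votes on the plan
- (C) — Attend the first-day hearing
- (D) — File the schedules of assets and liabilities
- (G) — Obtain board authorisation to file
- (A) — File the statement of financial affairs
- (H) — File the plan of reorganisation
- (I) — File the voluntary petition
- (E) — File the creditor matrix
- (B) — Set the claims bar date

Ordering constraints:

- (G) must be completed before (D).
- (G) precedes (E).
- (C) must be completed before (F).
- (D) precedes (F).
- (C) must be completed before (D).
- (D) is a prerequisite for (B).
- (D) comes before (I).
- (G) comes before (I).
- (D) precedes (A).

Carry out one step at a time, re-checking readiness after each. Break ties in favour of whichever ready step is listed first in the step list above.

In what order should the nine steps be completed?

(C) (G) (D) (F) (A) (H) (I) (E) (B)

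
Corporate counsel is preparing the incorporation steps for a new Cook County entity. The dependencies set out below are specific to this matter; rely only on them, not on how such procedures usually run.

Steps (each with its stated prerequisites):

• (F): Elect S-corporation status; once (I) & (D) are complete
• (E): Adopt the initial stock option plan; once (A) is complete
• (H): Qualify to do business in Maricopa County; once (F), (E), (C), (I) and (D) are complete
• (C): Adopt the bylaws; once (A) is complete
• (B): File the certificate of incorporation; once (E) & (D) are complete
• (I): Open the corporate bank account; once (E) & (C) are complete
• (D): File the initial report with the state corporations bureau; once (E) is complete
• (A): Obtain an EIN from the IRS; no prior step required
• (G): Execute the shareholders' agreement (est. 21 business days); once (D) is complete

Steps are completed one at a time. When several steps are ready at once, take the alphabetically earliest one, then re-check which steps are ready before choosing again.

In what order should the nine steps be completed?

(A) → (C) → (E) → (D) → (B) → (G) → (I) → (F) → (H)

(A) is the only step with nothing outstanding, so it goes first.
Ready: (C) and (E). (C) has the earlier label → (C).
(E) is the only step now ready → (E).
Now (D) and (I) have their prerequisites met. (D) has the earlier label, so (D) next.
Now (B), (G) and (I) have their prerequisites met. (B) has the earlier label, so (B) next.
Ready: (G) and (I). (G) has the earlier label → (G).
(I) needed (C) and (E), now all done → (I).
(F) needed (D) and (I), now all done → (F).
(H) needed (C), (D), (E), (F) and (I), now all done → (H).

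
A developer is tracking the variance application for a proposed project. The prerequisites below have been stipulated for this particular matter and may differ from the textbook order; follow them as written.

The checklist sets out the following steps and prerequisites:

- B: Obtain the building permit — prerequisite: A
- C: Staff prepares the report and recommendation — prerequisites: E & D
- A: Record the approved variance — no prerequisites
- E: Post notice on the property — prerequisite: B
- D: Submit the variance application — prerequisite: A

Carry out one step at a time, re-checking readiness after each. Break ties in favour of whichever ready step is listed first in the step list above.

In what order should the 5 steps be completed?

A, B, E, D, C

Only A has no prerequisites, so it is first.
Now B and D have their prerequisites met. B is listed earlier, so B next.
Ready: E and D. E is listed earlier → E.
D is the only step now ready → D.
Next only C has its prerequisites met → C.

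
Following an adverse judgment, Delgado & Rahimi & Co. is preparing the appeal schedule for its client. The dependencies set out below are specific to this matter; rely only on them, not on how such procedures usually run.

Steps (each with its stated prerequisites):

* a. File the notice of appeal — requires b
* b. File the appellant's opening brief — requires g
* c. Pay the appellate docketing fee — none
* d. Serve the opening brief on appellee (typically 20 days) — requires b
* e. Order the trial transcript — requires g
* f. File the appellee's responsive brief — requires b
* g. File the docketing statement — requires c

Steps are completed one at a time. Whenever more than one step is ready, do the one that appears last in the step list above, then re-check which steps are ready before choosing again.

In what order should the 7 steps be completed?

c has no prerequisites → c first.
g is the only step now ready → g.
e and b are both available; e is listed later → e.
b is the only step now ready → b.
Ready: f, d and a. f is listed later → f.
d and a are both available; d is listed later → d.
a needed b, now all done → a.

c g e b f d a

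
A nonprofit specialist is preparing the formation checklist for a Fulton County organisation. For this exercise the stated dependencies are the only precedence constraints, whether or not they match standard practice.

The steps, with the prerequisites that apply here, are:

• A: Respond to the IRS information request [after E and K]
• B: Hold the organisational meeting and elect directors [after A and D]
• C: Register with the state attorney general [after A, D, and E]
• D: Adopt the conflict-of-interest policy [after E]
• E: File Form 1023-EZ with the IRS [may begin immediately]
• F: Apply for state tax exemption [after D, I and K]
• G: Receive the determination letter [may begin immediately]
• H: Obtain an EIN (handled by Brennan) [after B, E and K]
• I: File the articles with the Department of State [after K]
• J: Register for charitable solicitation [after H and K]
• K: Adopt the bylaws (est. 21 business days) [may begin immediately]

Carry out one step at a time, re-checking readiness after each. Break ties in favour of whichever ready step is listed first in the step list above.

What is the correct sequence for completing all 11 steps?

E, D, G, K, A, B, C, H, I, F, J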